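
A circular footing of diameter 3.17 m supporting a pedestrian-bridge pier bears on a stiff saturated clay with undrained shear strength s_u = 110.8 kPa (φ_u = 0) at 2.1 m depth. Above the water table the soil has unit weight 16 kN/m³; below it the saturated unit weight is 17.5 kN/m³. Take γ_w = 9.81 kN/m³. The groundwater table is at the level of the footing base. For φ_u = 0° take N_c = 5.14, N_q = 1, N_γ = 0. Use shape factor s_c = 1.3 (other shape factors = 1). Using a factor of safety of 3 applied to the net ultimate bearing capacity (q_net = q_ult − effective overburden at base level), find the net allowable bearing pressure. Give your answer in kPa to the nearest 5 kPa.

q_all(net) ≈ 245 kPa

q = γ·D_f = 16 × 2.1 = 33.6 kPa.
c·N_c·s_c = 110.8 × 5.14 × 1.3 = 740.37 kPa
q·N_q = 33.6 × 1 = 33.6 kPa
q_ult = 740.37 + 33.6 = 773.97 kPa.
Net ultimate: q_net = 773.97 − 33.6 = 740.37 kPa.
q_all(net) = 740.37 / 3 = 246.79 kPa.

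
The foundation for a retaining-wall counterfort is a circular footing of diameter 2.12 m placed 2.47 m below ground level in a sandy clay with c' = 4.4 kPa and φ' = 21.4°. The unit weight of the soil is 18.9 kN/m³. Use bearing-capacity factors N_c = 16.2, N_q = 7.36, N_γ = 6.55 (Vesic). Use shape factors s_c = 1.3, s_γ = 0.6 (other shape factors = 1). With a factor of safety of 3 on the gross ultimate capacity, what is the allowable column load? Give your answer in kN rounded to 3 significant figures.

P_all ≈ 606 kN

Overburden at base level: q = 18.9 × 2.47 = 46.683 kPa.
Cohesion term c·N_c·s_c = 4.4 × 16.2 × 1.3 = 92.664 kPa; surcharge term q·N_q = 46.683 × 7.36 = 343.59 kPa; self-weight term 0.5·γ·B·N_γ·s_γ = 0.5 × 18.9 × 2.12 × 6.55 × 0.6 = 78.734 kPa.
q_ult = 92.664 + 343.59 + 78.734 = 514.98 kPa.
Gross allowable pressure q_all = 514.98 / 3 = 171.66 kPa.
Footing area = 3.5299 m², so allowable column load = 171.66 × 3.5299 = 605.95 kN.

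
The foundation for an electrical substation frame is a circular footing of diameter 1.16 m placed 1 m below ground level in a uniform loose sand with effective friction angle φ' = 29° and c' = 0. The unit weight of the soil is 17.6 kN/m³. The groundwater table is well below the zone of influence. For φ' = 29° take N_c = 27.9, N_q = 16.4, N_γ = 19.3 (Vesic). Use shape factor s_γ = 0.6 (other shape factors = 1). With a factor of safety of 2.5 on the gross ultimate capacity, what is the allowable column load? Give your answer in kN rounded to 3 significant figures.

Effective surcharge at the founding depth q = γ·D_f = 17.6 × 1 = 17.6 kPa.
q_ult = q·N_q + 0.5·γ·B·N_γ·s_γ
     = 17.6 × 16.4 + 0.5 × 17.6 × 1.16 × 19.3 × 0.6
     = 288.64 + 118.21 = 406.85 kPa.
Gross allowable pressure q_all = 406.85 / 2.5 = 162.74 kPa.
Footing area = 1.0568 m², so allowable column load = 162.74 × 1.0568 = 171.98 kN.

P_all ≈ 172 kN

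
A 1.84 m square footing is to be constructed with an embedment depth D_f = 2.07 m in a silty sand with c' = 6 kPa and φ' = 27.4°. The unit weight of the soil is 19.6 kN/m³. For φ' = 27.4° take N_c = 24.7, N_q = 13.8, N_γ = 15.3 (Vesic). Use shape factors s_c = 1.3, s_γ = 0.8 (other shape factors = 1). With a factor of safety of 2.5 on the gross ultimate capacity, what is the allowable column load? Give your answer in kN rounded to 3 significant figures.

P_all ≈ 1320 kN

Effective surcharge at the founding depth q = γ·D_f = 19.6 × 2.07 = 40.572 kPa.
q_ult = c·N_c·s_c + q·N_q + 0.5·γ·B·N_γ·s_γ
     = 6 × 24.7 × 1.3 + 40.572 × 13.8 + 0.5 × 19.6 × 1.84 × 15.3 × 0.8
     = 192.66 + 559.89 + 220.71 = 973.27 kPa.
Gross allowable pressure q_all = 973.27 / 2.5 = 389.31 kPa.
Footing area = 3.3856 m², so allowable column load = 389.31 × 3.3856 = 1318 kN.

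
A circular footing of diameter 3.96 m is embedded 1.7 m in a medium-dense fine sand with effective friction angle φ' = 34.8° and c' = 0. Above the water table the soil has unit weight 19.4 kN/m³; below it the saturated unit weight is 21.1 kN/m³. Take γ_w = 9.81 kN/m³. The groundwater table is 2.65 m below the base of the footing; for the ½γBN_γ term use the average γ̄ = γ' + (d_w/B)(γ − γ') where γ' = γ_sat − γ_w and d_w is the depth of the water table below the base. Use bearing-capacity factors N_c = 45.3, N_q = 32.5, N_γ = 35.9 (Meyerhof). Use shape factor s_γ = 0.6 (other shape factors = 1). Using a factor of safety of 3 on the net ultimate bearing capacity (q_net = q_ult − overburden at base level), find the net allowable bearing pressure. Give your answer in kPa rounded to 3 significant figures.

q_all(net) ≈ 584 kPa

Overburden at base level: q = 19.4 × 1.7 = 32.98 kPa.
The water table is 2.65 m below the base (< B = 3.96 m), so the ½γBN_γ term uses γ̄ = γ' + (d_w/B)(γ − γ') = 11.29 + (2.65/3.96)(19.4 − 11.29) = 16.717 kN/m³.
Surcharge term q·N_q = 32.98 × 32.5 = 1071.8 kPa; self-weight term 0.5·γ·B·N_γ·s_γ = 0.5 × 16.717 × 3.96 × 35.9 × 0.6 = 712.97 kPa.
q_ult = 1071.8 + 712.97 = 1784.8 kPa.
q_net = 1784.8 − 32.98 = 1751.8 kPa.
q_all(net) = 1751.8 / 3 = 583.95 kPa.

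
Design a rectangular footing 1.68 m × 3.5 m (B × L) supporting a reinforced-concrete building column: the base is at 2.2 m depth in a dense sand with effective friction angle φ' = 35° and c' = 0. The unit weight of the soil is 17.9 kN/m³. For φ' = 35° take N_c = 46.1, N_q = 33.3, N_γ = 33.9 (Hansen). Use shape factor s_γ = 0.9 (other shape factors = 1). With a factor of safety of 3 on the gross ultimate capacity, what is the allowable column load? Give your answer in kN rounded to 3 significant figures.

P_all ≈ 3470 kN

q = γ·D_f = 17.9 × 2.2 = 39.38 kPa.
q·N_q = 39.38 × 33.3 = 1311.4 kPa
0.5·γ·B·N_γ·s_γ = 0.5 × 17.9 × 1.68 × 33.9 × 0.9 = 458.75 kPa
q_ult = 1311.4 + 458.75 = 1770.1 kPa.
Gross allowable pressure q_all = 1770.1 / 3 = 590.03 kPa.
Footing area = 5.88 m², so allowable column load = 590.03 × 5.88 = 3469.4 kN.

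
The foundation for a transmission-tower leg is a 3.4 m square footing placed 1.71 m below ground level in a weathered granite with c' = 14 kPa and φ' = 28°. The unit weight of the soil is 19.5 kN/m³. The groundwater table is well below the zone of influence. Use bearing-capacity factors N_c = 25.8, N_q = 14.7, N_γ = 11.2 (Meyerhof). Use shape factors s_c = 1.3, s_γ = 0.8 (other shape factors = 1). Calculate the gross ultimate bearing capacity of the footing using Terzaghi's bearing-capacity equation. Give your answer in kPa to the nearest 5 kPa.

q_ult ≈ 1255 kPa

Overburden at base level: q = 19.5 × 1.71 = 33.345 kPa.
Cohesion term c·N_c·s_c = 14 × 25.8 × 1.3 = 469.56 kPa; surcharge term q·N_q = 33.345 × 14.7 = 490.17 kPa; self-weight term 0.5·γ·B·N_γ·s_γ = 0.5 × 19.5 × 3.4 × 11.2 × 0.8 = 297.02 kPa.
q_ult = 469.56 + 490.17 + 297.02 = 1256.8 kPa.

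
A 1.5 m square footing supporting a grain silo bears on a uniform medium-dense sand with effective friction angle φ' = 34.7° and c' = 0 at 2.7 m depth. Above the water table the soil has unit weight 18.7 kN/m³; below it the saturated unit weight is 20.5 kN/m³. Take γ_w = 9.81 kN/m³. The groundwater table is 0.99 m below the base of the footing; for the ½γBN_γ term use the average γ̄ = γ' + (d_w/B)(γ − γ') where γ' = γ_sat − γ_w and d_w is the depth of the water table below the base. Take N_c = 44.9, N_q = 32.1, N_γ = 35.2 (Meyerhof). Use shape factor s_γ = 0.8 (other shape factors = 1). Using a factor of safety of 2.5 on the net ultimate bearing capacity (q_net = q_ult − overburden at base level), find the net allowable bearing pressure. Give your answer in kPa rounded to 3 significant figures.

q = γ·D_f = 18.7 × 2.7 = 50.49 kPa.
γ' = 10.69 kN/m³; averaging over the depth B below the base, γ̄ = γ' + (d_w/B)(γ − γ') = 15.977 kN/m³.
q·N_q = 50.49 × 32.1 = 1620.7 kPa
0.5·γ·B·N_γ·s_γ = 0.5 × 15.977 × 1.5 × 35.2 × 0.8 = 337.43 kPa
q_ult = 1620.7 + 337.43 = 1958.2 kPa.
q_net = 1958.2 − 50.49 = 1907.7 kPa.
q_all(net) = 1907.7 / 2.5 = 763.07 kPa.

q_all(net) ≈ 763 kPa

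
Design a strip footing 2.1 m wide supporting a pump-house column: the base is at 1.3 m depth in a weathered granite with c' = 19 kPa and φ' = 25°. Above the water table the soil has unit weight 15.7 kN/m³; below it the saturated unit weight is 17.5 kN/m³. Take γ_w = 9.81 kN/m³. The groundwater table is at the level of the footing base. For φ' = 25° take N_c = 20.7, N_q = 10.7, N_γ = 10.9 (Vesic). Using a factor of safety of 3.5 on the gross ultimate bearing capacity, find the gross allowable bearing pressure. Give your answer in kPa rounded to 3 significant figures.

q_all ≈ 200 kPa

Overburden at base level: q = 15.7 × 1.3 = 20.41 kPa.
Below the base the soil is submerged, so the ½γBN_γ term uses γ' = 17.5 − 9.81 = 7.69 kN/m³.
Cohesion term c·N_c = 19 × 20.7 = 393.3 kPa; surcharge term q·N_q = 20.41 × 10.7 = 218.39 kPa; self-weight term 0.5·γ·B·N_γ = 0.5 × 7.69 × 2.1 × 10.9 = 88.012 kPa.
q_ult = 393.3 + 218.39 + 88.012 = 699.7 kPa.
q_all = 699.7 / 3.5 = 199.91 kPa.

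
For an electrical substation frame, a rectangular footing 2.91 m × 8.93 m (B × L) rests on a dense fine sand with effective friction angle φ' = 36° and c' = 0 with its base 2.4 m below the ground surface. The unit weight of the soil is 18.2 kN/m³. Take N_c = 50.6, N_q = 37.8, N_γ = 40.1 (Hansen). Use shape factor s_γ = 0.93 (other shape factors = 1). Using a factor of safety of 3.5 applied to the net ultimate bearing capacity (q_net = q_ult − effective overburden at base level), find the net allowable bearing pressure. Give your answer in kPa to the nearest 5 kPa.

q_all(net) ≈ 740 kPa

q = γ·D_f = 18.2 × 2.4 = 43.68 kPa.
q·N_q = 43.68 × 37.8 = 1651.1 kPa
0.5·γ·B·N_γ·s_γ = 0.5 × 18.2 × 2.91 × 40.1 × 0.93 = 987.56 kPa
q_ult = 1651.1 + 987.56 = 2638.7 kPa.
Net ultimate: q_net = 2638.7 − 43.68 = 2595 kPa.
q_all(net) = 2595 / 3.5 = 741.42 kPa.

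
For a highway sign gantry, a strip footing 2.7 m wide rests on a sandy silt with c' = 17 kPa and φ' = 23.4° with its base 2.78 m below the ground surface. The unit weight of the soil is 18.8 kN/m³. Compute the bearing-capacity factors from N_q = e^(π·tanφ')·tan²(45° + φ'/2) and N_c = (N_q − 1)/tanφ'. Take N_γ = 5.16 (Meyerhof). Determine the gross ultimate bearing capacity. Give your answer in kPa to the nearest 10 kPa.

q_ult ≈ 920 kPa

tan23.4° = 0.4327, so N_q = e^(π×0.4327)·tan²(56.7°) = 3.894 × 2.318 = 9.03.
N_c = (9.03 − 1)/tan23.4° = 18.54.
q = γ·D_f = 18.8 × 2.78 = 52.264 kPa.
c·N_c = 17 × 18.545 = 315.26 kPa
q·N_q = 52.264 × 9.0251 = 471.69 kPa
0.5·γ·B·N_γ = 0.5 × 18.8 × 2.7 × 5.16 = 130.96 kPa
q_ult = 315.26 + 471.69 + 130.96 = 917.91 kPa.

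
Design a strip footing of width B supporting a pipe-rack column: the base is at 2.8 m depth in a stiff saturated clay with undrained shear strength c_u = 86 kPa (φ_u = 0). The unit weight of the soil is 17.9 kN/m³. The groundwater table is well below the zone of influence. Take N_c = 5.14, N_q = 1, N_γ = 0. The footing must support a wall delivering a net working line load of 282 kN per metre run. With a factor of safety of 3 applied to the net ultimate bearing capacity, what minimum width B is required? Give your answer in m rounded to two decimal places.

B = 1.91 m

Effective surcharge at the founding depth q = γ·D_f = 17.9 × 2.8 = 50.12 kPa.
q_ult = c·N_c + q·N_q
     = 86 × 5.14 + 50.12 × 1
     = 442.04 + 50.12 = 492.16 kPa.
For φ = 0 the ½γBN_γ term vanishes, so q_ult is independent of B. q_net = 492.16 − 50.12 = 442.04 kPa; q_all(net) = 442.04/3 = 147.35 kPa.
Required width B = w / q_all(net) = 282 / 147.35 = 1.914 m.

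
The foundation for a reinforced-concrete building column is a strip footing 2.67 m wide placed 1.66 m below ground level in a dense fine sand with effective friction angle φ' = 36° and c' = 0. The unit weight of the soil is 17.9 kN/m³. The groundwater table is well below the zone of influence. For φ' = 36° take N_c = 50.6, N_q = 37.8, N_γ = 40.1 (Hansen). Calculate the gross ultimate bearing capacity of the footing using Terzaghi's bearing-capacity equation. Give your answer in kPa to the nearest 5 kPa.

Effective surcharge at the founding depth q = γ·D_f = 17.9 × 1.66 = 29.714 kPa.
q_ult = q·N_q + 0.5·γ·B·N_γ
     = 29.714 × 37.8 + 0.5 × 17.9 × 2.67 × 40.1
     = 1123.2 + 958.25 = 2081.4 kPa.

q_ult ≈ 2080 kPa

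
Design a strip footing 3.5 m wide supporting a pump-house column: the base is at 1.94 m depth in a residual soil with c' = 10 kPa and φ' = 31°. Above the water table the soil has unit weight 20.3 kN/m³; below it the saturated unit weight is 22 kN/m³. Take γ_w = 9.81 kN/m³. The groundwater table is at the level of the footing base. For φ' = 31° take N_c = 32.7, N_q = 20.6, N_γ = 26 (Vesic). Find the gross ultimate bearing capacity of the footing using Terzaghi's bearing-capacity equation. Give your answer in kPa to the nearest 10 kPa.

q_ult ≈ 1690 kPa

Effective surcharge at the founding depth q = γ·D_f = 20.3 × 1.94 = 39.382 kPa.
The water table coincides with the base, so in the self-weight term γ → γ' = 12.19 kN/m³.
q_ult = c·N_c + q·N_q + 0.5·γ·B·N_γ
     = 10 × 32.7 + 39.382 × 20.6 + 0.5 × 12.19 × 3.5 × 26
     = 327 + 811.27 + 554.64 = 1692.9 kPa.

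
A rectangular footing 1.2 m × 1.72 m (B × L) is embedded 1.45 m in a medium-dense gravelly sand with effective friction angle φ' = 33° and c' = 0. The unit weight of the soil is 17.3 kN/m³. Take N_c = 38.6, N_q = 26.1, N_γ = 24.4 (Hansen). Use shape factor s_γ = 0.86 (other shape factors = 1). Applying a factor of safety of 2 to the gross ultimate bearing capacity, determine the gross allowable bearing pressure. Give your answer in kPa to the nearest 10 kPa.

q_all ≈ 440 kPa

q = γ·D_f = 17.3 × 1.45 = 25.085 kPa.
q·N_q = 25.085 × 26.1 = 654.72 kPa
0.5·γ·B·N_γ·s_γ = 0.5 × 17.3 × 1.2 × 24.4 × 0.86 = 217.81 kPa
q_ult = 654.72 + 217.81 = 872.53 kPa.
q_all = q_ult / FS = 872.53 / 2 = 436.27 kPa.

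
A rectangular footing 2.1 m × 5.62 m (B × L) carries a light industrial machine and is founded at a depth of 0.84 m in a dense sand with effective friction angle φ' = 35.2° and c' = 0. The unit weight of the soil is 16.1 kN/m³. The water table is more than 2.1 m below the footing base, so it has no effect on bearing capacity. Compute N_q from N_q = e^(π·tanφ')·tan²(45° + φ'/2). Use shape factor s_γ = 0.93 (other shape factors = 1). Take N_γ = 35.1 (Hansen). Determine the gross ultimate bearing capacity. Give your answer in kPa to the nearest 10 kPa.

tan35.2° = 0.7054, so N_q = e^(π×0.7054)·tan²(62.6°) = 9.172 × 3.722 = 34.14.
q = γ·D_f = 16.1 × 0.84 = 13.524 kPa.
q·N_q = 13.524 × 34.136 = 461.66 kPa
0.5·γ·B·N_γ·s_γ = 0.5 × 16.1 × 2.1 × 35.1 × 0.93 = 551.83 kPa
q_ult = 461.66 + 551.83 = 1013.5 kPa.

q_ult ≈ 1010 kPa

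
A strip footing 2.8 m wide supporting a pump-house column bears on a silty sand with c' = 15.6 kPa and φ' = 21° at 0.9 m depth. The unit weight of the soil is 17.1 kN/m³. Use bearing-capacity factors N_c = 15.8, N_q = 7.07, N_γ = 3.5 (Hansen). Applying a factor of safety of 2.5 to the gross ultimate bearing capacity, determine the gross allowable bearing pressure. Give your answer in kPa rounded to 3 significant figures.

q_all ≈ 176 kPa

Effective surcharge at the founding depth q = γ·D_f = 17.1 × 0.9 = 15.39 kPa.
q_ult = c·N_c + q·N_q + 0.5·γ·B·N_γ
     = 15.6 × 15.8 + 15.39 × 7.07 + 0.5 × 17.1 × 2.8 × 3.5
     = 246.48 + 108.81 + 83.79 = 439.08 kPa.
q_all = q_ult / FS = 439.08 / 2.5 = 175.63 kPa.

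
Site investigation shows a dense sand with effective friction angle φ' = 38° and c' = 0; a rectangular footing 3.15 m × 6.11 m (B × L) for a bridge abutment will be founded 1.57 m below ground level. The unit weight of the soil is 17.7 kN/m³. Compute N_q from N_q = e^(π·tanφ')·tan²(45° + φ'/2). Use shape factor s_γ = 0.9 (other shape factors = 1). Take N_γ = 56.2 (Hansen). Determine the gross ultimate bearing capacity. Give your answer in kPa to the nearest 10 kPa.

tan38° = 0.7813, so N_q = e^(π×0.7813)·tan²(64°) = 11.64 × 4.204 = 48.93.
Effective surcharge at the founding depth q = γ·D_f = 17.7 × 1.57 = 27.789 kPa.
q_ult = q·N_q + 0.5·γ·B·N_γ·s_γ
     = 27.789 × 48.933 + 0.5 × 17.7 × 3.15 × 56.2 × 0.9
     = 1359.8 + 1410 = 2769.9 kPa.

q_ult ≈ 2770 kPa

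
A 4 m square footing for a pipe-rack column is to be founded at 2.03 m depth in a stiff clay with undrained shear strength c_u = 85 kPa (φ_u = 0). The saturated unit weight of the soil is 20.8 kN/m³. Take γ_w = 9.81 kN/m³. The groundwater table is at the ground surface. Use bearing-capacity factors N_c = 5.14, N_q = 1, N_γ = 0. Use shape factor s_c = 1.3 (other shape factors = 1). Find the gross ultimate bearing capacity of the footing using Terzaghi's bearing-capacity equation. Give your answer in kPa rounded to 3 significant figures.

γ' = 20.8 − 9.81 = 10.99 kN/m³ (submerged throughout). q = 10.99 × 2.03 = 22.31 kPa.
c·N_c·s_c = 85 × 5.14 × 1.3 = 567.97 kPa
q·N_q = 22.31 × 1 = 22.31 kPa
q_ult = 567.97 + 22.31 = 590.28 kPa.

q_ult ≈ 590 kPa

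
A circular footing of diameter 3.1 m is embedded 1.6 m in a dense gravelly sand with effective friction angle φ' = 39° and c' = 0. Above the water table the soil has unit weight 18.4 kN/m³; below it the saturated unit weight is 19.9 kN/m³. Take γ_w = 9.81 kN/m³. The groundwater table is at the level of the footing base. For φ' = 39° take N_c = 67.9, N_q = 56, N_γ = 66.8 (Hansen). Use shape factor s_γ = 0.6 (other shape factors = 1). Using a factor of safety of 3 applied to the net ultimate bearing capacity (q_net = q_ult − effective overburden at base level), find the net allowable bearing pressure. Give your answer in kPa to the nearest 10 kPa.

q_all(net) ≈ 750 kPa

Effective surcharge at the founding depth q = γ·D_f = 18.4 × 1.6 = 29.44 kPa.
The water table coincides with the base, so in the self-weight term γ → γ' = 10.09 kN/m³.
q_ult = q·N_q + 0.5·γ·B·N_γ·s_γ
     = 29.44 × 56 + 0.5 × 10.09 × 3.1 × 66.8 × 0.6
     = 1648.6 + 626.83 = 2275.5 kPa.
Net ultimate: q_net = 2275.5 − 29.44 = 2246 kPa.
q_all(net) = 2246 / 3 = 748.68 kPa.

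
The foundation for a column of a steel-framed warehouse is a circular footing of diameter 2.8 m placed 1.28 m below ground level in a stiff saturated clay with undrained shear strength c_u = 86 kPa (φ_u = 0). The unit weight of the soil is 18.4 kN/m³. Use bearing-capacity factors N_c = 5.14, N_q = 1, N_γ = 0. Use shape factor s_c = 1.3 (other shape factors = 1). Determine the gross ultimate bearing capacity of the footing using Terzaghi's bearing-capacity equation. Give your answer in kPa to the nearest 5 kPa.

q_ult ≈ 600 kPa

Overburden at base level: q = 18.4 × 1.28 = 23.552 kPa.
Cohesion term c·N_c·s_c = 86 × 5.14 × 1.3 = 574.65 kPa; surcharge term q·N_q = 23.552 × 1 = 23.552 kPa.
q_ult = 574.65 + 23.552 = 598.2 kPa.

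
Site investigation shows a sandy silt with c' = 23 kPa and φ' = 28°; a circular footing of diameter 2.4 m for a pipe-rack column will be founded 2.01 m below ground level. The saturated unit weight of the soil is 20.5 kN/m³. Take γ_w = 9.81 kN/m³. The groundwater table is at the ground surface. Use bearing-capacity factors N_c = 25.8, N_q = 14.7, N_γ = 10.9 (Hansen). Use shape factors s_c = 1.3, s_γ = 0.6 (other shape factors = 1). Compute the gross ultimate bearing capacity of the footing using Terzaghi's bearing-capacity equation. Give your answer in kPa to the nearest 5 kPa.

q_ult ≈ 1170 kPa

With the water table at the surface the whole profile is submerged: γ' = 20.5 − 9.81 = 10.69 kN/m³, so q = γ'·D_f = 21.487 kPa; the same γ' applies in the ½γBN_γ term.
q_ult = c·N_c·s_c + q·N_q + 0.5·γ·B·N_γ·s_γ
     = 23 × 25.8 × 1.3 + 21.487 × 14.7 + 0.5 × 10.69 × 2.4 × 10.9 × 0.6
     = 771.42 + 315.86 + 83.895 = 1171.2 kPa.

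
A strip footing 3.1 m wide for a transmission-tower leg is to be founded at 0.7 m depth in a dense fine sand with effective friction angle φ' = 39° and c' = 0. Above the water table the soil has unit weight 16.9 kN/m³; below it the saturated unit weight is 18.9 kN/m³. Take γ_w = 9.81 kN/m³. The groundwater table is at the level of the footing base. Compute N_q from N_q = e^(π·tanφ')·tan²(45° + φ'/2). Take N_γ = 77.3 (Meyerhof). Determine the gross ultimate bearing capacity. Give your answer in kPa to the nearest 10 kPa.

tan39° = 0.8098, so N_q = e^(π×0.8098)·tan²(64.5°) = 12.731 × 4.395 = 55.96.
q = γ·D_f = 16.9 × 0.7 = 11.83 kPa.
For the ½γBN_γ term take γ' = 18.9 − 9.81 = 9.09 kN/m³ (soil below base is submerged).
q·N_q = 11.83 × 55.957 = 661.98 kPa
0.5·γ·B·N_γ = 0.5 × 9.09 × 3.1 × 77.3 = 1089.1 kPa
q_ult = 661.98 + 1089.1 = 1751.1 kPa.

q_ult ≈ 1750 kPa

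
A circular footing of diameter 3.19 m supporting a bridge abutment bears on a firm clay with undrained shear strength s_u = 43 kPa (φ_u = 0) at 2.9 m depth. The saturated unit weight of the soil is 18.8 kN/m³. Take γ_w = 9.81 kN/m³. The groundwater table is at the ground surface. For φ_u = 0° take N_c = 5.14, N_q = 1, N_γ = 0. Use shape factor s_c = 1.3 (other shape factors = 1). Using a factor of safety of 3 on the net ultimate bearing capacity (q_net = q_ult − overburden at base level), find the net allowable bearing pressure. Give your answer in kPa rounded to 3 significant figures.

q_all(net) ≈ 95.8 kPa

Water table at ground surface, so effective unit weight γ' = 18.8 − 9.81 = 8.99 kN/m³ is used throughout; overburden q = 8.99 × 2.9 = 26.071 kPa.
Cohesion term c·N_c·s_c = 43 × 5.14 × 1.3 = 287.33 kPa; surcharge term q·N_q = 26.071 × 1 = 26.071 kPa.
q_ult = 287.33 + 26.071 = 313.4 kPa.
q_net = 313.4 − 26.071 = 287.33 kPa.
q_all(net) = 287.33 / 3 = 95.775 kPa.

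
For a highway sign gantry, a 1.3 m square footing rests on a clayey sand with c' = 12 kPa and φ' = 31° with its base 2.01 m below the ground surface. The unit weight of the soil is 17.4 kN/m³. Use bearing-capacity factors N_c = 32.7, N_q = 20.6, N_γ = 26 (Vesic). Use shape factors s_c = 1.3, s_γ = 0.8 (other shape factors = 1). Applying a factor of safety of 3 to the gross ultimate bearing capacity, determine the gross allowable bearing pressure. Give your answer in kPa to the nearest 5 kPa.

q = γ·D_f = 17.4 × 2.01 = 34.974 kPa.
c·N_c·s_c = 12 × 32.7 × 1.3 = 510.12 kPa
q·N_q = 34.974 × 20.6 = 720.46 kPa
0.5·γ·B·N_γ·s_γ = 0.5 × 17.4 × 1.3 × 26 × 0.8 = 235.25 kPa
q_ult = 510.12 + 720.46 + 235.25 = 1465.8 kPa.
q_all = q_ult / FS = 1465.8 / 3 = 488.61 kPa.

q_all ≈ 490 kPa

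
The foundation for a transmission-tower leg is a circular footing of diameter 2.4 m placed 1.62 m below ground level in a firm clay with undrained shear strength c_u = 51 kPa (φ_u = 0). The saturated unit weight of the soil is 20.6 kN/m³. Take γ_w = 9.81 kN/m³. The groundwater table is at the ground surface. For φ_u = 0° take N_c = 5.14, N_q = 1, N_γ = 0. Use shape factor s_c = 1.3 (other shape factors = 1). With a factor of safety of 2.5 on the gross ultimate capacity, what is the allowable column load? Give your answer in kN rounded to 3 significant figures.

P_all ≈ 648 kN

With the water table at the surface the whole profile is submerged: γ' = 20.6 − 9.81 = 10.79 kN/m³, so q = γ'·D_f = 17.48 kPa.
q_ult = c·N_c·s_c + q·N_q
     = 51 × 5.14 × 1.3 + 17.48 × 1
     = 340.78 + 17.48 = 358.26 kPa.
Gross allowable pressure q_all = 358.26 / 2.5 = 143.3 kPa.
Footing area = 4.5239 m², so allowable column load = 143.3 × 4.5239 = 648.3 kN.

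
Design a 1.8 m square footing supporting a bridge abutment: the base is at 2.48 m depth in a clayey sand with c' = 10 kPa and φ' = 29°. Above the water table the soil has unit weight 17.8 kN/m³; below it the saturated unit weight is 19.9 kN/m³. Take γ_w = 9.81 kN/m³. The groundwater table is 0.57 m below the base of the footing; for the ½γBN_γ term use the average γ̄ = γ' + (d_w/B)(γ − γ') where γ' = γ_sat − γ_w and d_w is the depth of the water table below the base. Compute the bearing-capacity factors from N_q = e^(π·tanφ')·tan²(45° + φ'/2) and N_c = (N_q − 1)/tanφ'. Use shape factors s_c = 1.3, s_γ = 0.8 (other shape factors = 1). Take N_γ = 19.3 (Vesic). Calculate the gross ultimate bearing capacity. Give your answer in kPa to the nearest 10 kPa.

q_ult ≈ 1260 kPa

tan29° = 0.5543, so N_q = e^(π×0.5543)·tan²(59.5°) = 5.705 × 2.882 = 16.44.
N_c = (16.44 − 1)/tan29° = 27.86.
q = γ·D_f = 17.8 × 2.48 = 44.144 kPa.
γ' = 10.09 kN/m³; averaging over the depth B below the base, γ̄ = γ' + (d_w/B)(γ − γ') = 12.531 kN/m³.
c·N_c·s_c = 10 × 27.86 × 1.3 = 362.19 kPa
q·N_q = 44.144 × 16.443 = 725.87 kPa
0.5·γ·B·N_γ·s_γ = 0.5 × 12.531 × 1.8 × 19.3 × 0.8 = 174.14 kPa
q_ult = 362.19 + 725.87 + 174.14 = 1262.2 kPa.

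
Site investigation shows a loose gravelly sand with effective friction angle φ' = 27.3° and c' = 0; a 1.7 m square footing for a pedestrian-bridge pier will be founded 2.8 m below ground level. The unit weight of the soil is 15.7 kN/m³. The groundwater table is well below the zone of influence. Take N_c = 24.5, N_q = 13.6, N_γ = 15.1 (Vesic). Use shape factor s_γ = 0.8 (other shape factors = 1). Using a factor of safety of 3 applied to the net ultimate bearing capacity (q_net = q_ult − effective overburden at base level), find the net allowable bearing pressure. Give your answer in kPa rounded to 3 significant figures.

q_all(net) ≈ 238 kPa

q = γ·D_f = 15.7 × 2.8 = 43.96 kPa.
q·N_q = 43.96 × 13.6 = 597.86 kPa
0.5·γ·B·N_γ·s_γ = 0.5 × 15.7 × 1.7 × 15.1 × 0.8 = 161.21 kPa
q_ult = 597.86 + 161.21 = 759.06 kPa.
Net ultimate: q_net = 759.06 − 43.96 = 715.1 kPa.
q_all(net) = 715.1 / 3 = 238.37 kPa.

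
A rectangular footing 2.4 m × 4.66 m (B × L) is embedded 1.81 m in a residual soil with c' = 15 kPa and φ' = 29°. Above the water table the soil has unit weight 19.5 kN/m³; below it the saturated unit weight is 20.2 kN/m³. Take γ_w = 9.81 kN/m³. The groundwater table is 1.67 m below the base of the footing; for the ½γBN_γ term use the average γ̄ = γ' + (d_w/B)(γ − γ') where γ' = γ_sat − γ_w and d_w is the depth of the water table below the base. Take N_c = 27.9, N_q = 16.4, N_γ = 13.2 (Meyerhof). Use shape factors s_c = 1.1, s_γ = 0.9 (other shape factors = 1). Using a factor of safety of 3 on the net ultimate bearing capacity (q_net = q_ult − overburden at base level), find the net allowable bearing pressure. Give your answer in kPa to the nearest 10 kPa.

q_all(net) ≈ 410 kPa

Overburden at base level: q = 19.5 × 1.81 = 35.295 kPa.
The water table is 1.67 m below the base (< B = 2.4 m), so the ½γBN_γ term uses γ̄ = γ' + (d_w/B)(γ − γ') = 10.39 + (1.67/2.4)(19.5 − 10.39) = 16.729 kN/m³.
Cohesion term c·N_c·s_c = 15 × 27.9 × 1.1 = 460.35 kPa; surcharge term q·N_q = 35.295 × 16.4 = 578.84 kPa; self-weight term 0.5·γ·B·N_γ·s_γ = 0.5 × 16.729 × 2.4 × 13.2 × 0.9 = 238.49 kPa.
q_ult = 460.35 + 578.84 + 238.49 = 1277.7 kPa.
q_net = 1277.7 − 35.295 = 1242.4 kPa.
q_all(net) = 1242.4 / 3 = 414.13 kPa.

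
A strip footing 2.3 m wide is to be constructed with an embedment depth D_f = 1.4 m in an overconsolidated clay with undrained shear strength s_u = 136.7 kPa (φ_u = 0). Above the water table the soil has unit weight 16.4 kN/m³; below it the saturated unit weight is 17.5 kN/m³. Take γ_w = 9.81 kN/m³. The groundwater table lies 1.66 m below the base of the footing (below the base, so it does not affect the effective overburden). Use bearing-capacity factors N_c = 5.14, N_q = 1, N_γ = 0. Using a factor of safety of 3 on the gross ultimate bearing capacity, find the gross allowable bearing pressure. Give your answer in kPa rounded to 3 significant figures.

q = γ·D_f = 16.4 × 1.4 = 22.96 kPa.
c·N_c = 136.7 × 5.14 = 702.64 kPa
q·N_q = 22.96 × 1 = 22.96 kPa
q_ult = 702.64 + 22.96 = 725.6 kPa.
q_all = 725.6 / 3 = 241.87 kPa.

q_all ≈ 242 kPa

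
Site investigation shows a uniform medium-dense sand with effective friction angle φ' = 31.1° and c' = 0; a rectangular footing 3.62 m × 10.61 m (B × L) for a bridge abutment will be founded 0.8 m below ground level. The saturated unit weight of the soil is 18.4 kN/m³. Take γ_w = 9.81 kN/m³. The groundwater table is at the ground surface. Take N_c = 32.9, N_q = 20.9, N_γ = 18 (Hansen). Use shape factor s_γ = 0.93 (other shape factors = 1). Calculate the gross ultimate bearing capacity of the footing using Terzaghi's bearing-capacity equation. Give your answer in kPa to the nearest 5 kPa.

γ' = 18.4 − 9.81 = 8.59 kN/m³ (submerged throughout). q = 8.59 × 0.8 = 6.872 kPa; the same γ' applies in the ½γBN_γ term.
q·N_q = 6.872 × 20.9 = 143.62 kPa
0.5·γ·B·N_γ·s_γ = 0.5 × 8.59 × 3.62 × 18 × 0.93 = 260.27 kPa
q_ult = 143.62 + 260.27 = 403.9 kPa.

q_ult ≈ 405 kPa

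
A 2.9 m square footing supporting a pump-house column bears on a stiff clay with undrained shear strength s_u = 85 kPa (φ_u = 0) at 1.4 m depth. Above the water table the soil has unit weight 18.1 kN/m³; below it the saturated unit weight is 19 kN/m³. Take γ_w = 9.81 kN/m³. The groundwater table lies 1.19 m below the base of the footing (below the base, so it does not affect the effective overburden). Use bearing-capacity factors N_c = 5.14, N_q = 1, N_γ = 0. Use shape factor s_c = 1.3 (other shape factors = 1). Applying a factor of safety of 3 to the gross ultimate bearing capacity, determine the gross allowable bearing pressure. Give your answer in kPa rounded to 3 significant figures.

q_all ≈ 198 kPa

q = γ·D_f = 18.1 × 1.4 = 25.34 kPa.
c·N_c·s_c = 85 × 5.14 × 1.3 = 567.97 kPa
q·N_q = 25.34 × 1 = 25.34 kPa
q_ult = 567.97 + 25.34 = 593.31 kPa.
q_all = q_ult / FS = 593.31 / 3 = 197.77 kPa.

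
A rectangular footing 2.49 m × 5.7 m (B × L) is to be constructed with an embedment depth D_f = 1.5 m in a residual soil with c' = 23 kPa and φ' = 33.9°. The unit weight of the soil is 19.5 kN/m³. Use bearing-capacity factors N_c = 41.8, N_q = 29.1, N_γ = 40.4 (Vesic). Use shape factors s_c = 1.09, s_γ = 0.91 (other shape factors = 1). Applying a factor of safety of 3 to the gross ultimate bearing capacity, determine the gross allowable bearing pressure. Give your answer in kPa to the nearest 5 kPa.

q_all ≈ 930 kPa

Effective surcharge at the founding depth q = γ·D_f = 19.5 × 1.5 = 29.25 kPa.
q_ult = c·N_c·s_c + q·N_q + 0.5·γ·B·N_γ·s_γ
     = 23 × 41.8 × 1.09 + 29.25 × 29.1 + 0.5 × 19.5 × 2.49 × 40.4 × 0.91
     = 1047.9 + 851.18 + 892.54 = 2791.6 kPa.
q_all = q_ult / FS = 2791.6 / 3 = 930.55 kPa.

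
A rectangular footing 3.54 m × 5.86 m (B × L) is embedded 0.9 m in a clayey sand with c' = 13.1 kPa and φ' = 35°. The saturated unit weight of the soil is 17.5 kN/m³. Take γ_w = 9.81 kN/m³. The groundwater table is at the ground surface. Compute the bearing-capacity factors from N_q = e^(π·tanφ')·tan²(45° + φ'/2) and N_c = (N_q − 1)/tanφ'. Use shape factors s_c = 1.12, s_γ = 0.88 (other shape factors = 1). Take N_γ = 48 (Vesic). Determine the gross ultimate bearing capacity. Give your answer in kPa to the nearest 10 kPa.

q_ult ≈ 1480 kPa

tan35° = 0.7002, so N_q = e^(π×0.7002)·tan²(62.5°) = 9.023 × 3.69 = 33.3.
N_c = (33.3 − 1)/tan35° = 46.12.
γ' = 17.5 − 9.81 = 7.69 kN/m³ (submerged throughout). q = 7.69 × 0.9 = 6.921 kPa; the same γ' applies in the ½γBN_γ term.
c·N_c·s_c = 13.1 × 46.124 × 1.12 = 676.73 kPa
q·N_q = 6.921 × 33.296 = 230.44 kPa
0.5·γ·B·N_γ·s_γ = 0.5 × 7.69 × 3.54 × 48 × 0.88 = 574.94 kPa
q_ult = 676.73 + 230.44 + 574.94 = 1482.1 kPa.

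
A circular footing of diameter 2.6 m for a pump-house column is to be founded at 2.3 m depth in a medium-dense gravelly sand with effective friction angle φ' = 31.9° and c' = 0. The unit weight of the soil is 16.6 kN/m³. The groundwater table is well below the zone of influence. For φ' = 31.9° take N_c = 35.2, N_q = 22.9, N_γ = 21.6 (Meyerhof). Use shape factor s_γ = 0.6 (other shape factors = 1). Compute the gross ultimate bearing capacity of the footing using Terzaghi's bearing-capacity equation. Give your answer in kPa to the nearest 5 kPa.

Overburden at base level: q = 16.6 × 2.3 = 38.18 kPa.
Surcharge term q·N_q = 38.18 × 22.9 = 874.32 kPa; self-weight term 0.5·γ·B·N_γ·s_γ = 0.5 × 16.6 × 2.6 × 21.6 × 0.6 = 279.68 kPa.
q_ult = 874.32 + 279.68 = 1154 kPa.

q_ult ≈ 1155 kPa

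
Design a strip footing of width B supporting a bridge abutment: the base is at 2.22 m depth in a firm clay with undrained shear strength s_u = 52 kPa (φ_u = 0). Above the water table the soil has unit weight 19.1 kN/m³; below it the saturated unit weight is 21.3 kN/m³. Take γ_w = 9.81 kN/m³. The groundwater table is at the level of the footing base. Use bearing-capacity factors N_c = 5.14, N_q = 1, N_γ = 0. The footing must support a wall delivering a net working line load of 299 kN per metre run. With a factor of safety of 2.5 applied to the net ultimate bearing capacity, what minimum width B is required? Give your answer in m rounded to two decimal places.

Effective surcharge at the founding depth q = γ·D_f = 19.1 × 2.22 = 42.402 kPa.
q_ult = c·N_c + q·N_q
     = 52 × 5.14 + 42.402 × 1
     = 267.28 + 42.402 = 309.68 kPa.
For φ = 0 the ½γBN_γ term vanishes, so q_ult is independent of B. q_net = 309.68 − 42.402 = 267.28 kPa; q_all(net) = 267.28/2.5 = 106.91 kPa.
Required width B = w / q_all(net) = 299 / 106.91 = 2.797 m.

B = 2.80 m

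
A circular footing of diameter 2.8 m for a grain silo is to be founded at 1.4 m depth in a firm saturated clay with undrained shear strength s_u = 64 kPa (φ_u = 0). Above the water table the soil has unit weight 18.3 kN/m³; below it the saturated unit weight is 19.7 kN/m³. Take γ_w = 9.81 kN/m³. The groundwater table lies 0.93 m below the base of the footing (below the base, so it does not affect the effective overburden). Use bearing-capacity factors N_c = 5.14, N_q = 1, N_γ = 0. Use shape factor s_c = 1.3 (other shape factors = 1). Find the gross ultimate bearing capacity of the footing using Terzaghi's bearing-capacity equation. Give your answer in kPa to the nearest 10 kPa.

Effective surcharge at the founding depth q = γ·D_f = 18.3 × 1.4 = 25.62 kPa.
q_ult = c·N_c·s_c + q·N_q
     = 64 × 5.14 × 1.3 + 25.62 × 1
     = 427.65 + 25.62 = 453.27 kPa.

q_ult ≈ 450 kPa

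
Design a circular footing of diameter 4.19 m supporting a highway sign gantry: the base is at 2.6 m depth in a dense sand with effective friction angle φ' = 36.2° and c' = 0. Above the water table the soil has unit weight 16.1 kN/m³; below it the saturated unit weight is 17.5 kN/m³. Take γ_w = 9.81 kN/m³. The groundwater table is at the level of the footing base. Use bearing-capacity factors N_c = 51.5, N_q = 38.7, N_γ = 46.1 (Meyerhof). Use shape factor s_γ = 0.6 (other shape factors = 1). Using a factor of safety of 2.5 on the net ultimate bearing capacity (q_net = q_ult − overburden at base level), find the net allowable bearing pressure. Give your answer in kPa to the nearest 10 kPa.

Effective surcharge at the founding depth q = γ·D_f = 16.1 × 2.6 = 41.86 kPa.
The water table coincides with the base, so in the self-weight term γ → γ' = 7.69 kN/m³.
q_ult = q·N_q + 0.5·γ·B·N_γ·s_γ
     = 41.86 × 38.7 + 0.5 × 7.69 × 4.19 × 46.1 × 0.6
     = 1620 + 445.62 = 2065.6 kPa.
q_net = 2065.6 − 41.86 = 2023.7 kPa.
q_all(net) = 2023.7 / 2.5 = 809.5 kPa.

q_all(net) ≈ 810 kPa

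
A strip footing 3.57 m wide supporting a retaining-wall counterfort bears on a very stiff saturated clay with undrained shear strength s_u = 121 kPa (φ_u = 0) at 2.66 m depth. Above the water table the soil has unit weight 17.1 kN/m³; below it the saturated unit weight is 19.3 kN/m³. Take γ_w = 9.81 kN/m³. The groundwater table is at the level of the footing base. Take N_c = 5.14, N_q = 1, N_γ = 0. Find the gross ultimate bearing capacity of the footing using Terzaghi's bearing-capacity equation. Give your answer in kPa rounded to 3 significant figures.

Effective surcharge at the founding depth q = γ·D_f = 17.1 × 2.66 = 45.486 kPa.
q_ult = c·N_c + q·N_q
     = 121 × 5.14 + 45.486 × 1
     = 621.94 + 45.486 = 667.43 kPa.

q_ult ≈ 667 kPa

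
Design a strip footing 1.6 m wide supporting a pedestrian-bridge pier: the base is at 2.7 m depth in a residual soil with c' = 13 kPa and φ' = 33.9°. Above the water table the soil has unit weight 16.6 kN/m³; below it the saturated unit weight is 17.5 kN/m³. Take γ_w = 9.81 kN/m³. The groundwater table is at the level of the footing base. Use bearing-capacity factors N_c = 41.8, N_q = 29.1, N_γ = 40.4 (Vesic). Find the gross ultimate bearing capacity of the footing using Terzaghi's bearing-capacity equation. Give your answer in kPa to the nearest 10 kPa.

Overburden at base level: q = 16.6 × 2.7 = 44.82 kPa.
Below the base the soil is submerged, so the ½γBN_γ term uses γ' = 17.5 − 9.81 = 7.69 kN/m³.
Cohesion term c·N_c = 13 × 41.8 = 543.4 kPa; surcharge term q·N_q = 44.82 × 29.1 = 1304.3 kPa; self-weight term 0.5·γ·B·N_γ = 0.5 × 7.69 × 1.6 × 40.4 = 248.54 kPa.
q_ult = 543.4 + 1304.3 + 248.54 = 2096.2 kPa.

q_ult ≈ 2100 kPa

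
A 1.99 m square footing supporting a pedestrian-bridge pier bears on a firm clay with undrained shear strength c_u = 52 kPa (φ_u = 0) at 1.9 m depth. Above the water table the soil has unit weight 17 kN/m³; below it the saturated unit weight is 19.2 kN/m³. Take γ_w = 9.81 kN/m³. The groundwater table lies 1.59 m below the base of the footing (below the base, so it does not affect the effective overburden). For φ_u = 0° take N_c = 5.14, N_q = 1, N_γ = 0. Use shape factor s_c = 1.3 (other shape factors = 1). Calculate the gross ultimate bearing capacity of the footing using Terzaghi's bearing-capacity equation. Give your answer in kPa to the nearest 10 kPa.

q_ult ≈ 380 kPa

Effective surcharge at the founding depth q = γ·D_f = 17 × 1.9 = 32.3 kPa.
q_ult = c·N_c·s_c + q·N_q
     = 52 × 5.14 × 1.3 + 32.3 × 1
     = 347.46 + 32.3 = 379.76 kPa.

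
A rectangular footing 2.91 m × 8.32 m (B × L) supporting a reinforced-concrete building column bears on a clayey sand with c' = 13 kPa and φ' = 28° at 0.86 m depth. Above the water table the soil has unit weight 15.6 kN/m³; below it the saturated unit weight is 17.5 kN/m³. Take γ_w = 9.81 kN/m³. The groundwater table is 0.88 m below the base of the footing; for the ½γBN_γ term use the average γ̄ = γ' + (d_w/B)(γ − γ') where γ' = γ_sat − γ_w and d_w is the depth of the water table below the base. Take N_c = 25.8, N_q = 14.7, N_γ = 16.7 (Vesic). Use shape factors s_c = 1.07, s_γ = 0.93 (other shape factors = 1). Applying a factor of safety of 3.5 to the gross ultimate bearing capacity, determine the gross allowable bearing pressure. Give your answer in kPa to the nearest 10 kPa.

Overburden at base level: q = 15.6 × 0.86 = 13.416 kPa.
The water table is 0.88 m below the base (< B = 2.91 m), so the ½γBN_γ term uses γ̄ = γ' + (d_w/B)(γ − γ') = 7.69 + (0.88/2.91)(15.6 − 7.69) = 10.082 kN/m³.
Cohesion term c·N_c·s_c = 13 × 25.8 × 1.07 = 358.88 kPa; surcharge term q·N_q = 13.416 × 14.7 = 197.22 kPa; self-weight term 0.5·γ·B·N_γ·s_γ = 0.5 × 10.082 × 2.91 × 16.7 × 0.93 = 227.83 kPa.
q_ult = 358.88 + 197.22 + 227.83 = 783.92 kPa.
q_all = q_ult / FS = 783.92 / 3.5 = 223.98 kPa.

q_all ≈ 220 kPa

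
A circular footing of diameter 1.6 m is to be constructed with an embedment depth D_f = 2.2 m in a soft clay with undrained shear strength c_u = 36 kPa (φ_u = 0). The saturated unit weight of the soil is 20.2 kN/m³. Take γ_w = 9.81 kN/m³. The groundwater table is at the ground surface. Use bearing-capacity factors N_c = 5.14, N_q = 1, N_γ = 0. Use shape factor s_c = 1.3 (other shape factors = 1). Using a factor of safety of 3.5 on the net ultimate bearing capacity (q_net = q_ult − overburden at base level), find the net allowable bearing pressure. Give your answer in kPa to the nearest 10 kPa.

q_all(net) ≈ 70 kPa

γ' = 20.2 − 9.81 = 10.39 kN/m³ (submerged throughout). q = 10.39 × 2.2 = 22.858 kPa.
c·N_c·s_c = 36 × 5.14 × 1.3 = 240.55 kPa
q·N_q = 22.858 × 1 = 22.858 kPa
q_ult = 240.55 + 22.858 = 263.41 kPa.
q_net = 263.41 − 22.858 = 240.55 kPa.
q_all(net) = 240.55 / 3.5 = 68.729 kPa.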